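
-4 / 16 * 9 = -9 / 4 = -2.25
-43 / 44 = -0.98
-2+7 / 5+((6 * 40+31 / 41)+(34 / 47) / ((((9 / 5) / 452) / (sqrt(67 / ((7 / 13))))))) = 49232 / 205+76840 * sqrt(6097) / 2961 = 2266.47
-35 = -35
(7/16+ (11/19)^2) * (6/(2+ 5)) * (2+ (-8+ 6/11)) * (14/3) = -66945/3971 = -16.86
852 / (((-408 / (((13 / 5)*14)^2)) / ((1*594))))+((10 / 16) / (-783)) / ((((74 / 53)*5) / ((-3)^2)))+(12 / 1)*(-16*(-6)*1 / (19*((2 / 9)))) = -683407955293063 / 415894800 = -1643223.13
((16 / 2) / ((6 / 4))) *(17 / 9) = 272 / 27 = 10.07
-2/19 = -0.11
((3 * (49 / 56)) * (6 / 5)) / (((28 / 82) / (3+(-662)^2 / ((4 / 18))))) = 727705269 / 40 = 18192631.72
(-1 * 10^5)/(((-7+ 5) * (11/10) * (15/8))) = 800000/33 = 24242.42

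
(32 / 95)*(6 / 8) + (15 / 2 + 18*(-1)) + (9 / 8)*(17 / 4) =-16617 / 3040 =-5.47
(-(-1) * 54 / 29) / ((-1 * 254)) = -27 / 3683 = -0.01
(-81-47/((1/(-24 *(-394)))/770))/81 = -114070907/27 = -4224848.41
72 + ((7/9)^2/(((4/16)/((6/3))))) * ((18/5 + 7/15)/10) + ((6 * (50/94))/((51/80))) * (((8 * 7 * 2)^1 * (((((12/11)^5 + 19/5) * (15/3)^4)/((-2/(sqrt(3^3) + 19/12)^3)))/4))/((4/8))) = -6240449033875000 * sqrt(3)/128679749 - 48400965627236614606/781729475175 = -145912718.01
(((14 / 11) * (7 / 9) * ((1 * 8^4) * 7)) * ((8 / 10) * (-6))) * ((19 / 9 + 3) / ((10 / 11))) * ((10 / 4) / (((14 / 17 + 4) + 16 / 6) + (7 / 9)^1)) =-191070208 / 825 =-231600.25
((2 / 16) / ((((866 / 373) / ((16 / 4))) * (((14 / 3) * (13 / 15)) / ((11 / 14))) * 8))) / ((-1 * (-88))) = 16785 / 282440704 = 0.00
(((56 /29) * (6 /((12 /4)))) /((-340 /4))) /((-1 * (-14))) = -8 /2465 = -0.00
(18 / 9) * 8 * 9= 144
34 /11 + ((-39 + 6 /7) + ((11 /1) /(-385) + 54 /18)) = -12351 /385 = -32.08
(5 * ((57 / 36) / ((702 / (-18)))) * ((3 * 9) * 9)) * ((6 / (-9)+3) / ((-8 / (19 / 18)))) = 12635 / 832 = 15.19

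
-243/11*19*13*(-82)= 4921722/11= 447429.27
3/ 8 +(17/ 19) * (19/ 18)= 95/ 72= 1.32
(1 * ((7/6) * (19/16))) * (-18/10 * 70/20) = -2793/320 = -8.73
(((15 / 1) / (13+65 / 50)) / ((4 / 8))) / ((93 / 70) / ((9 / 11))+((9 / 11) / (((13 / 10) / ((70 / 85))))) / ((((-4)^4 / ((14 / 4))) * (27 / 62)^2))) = 462672000 / 366356047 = 1.26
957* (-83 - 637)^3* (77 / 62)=-13752135936000 / 31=-443617288258.06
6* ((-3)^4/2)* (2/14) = 243/7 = 34.71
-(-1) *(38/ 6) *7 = 133/ 3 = 44.33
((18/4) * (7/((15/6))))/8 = 1.58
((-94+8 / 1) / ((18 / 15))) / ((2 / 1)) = -215 / 6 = -35.83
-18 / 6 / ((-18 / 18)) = 3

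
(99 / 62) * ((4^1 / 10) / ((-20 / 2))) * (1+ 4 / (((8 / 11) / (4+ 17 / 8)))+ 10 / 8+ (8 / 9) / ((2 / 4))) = -59741 / 24800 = -2.41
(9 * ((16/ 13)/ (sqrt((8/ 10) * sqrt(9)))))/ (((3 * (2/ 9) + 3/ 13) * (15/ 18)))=432 * sqrt(15)/ 175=9.56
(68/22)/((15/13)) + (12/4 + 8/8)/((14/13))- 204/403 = 2740132/465465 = 5.89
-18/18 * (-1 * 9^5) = 59049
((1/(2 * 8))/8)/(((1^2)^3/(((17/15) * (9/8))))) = 51/5120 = 0.01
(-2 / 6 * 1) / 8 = -1 / 24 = -0.04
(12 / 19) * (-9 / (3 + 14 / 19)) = -108 / 71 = -1.52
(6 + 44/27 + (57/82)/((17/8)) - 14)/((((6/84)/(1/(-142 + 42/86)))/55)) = 753106816/22902723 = 32.88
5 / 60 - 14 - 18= -31.92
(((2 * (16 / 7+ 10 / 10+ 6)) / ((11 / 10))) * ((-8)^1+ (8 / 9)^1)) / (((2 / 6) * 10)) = -8320 / 231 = -36.02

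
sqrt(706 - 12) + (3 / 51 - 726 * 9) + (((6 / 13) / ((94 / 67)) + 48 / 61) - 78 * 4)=-4336929238 / 633607 + sqrt(694)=-6818.48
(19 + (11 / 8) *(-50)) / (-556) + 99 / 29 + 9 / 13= 3517775 / 838448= 4.20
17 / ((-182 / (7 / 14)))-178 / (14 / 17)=-78693 / 364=-216.19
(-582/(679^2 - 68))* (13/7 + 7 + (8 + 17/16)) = -584037/25814488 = -0.02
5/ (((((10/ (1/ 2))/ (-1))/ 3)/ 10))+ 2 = -11/ 2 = -5.50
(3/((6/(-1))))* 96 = -48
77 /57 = 1.35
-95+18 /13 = -1217 /13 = -93.62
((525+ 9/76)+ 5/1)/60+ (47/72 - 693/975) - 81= -64220411/889200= -72.22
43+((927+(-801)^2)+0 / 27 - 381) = 642190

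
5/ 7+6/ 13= 107/ 91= 1.18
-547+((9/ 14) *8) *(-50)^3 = -643404.14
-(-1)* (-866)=-866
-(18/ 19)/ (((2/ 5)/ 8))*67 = -1269.47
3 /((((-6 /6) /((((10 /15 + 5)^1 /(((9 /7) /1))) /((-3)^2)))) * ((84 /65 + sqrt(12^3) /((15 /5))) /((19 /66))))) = 1028755 /358246152 - 9552725 * sqrt(3) /537369228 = -0.03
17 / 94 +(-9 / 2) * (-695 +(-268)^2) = -15043775 / 47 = -320080.32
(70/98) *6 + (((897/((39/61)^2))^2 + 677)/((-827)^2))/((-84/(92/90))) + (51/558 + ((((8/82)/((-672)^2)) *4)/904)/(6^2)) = 8686096133258585295313/2024063009349048944640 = 4.29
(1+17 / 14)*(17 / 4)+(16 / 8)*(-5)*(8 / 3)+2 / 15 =-14383 / 840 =-17.12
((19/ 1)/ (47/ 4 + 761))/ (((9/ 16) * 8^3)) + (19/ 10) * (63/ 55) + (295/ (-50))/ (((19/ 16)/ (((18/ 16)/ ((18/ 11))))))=-131013407/ 105712200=-1.24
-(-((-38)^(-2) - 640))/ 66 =-308053/ 31768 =-9.70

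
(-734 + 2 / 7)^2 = 26378496 / 49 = 538336.65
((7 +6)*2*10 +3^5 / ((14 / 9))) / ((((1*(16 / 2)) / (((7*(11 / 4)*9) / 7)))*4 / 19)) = 10960587 / 1792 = 6116.40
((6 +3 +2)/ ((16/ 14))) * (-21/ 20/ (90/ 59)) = -31801/ 4800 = -6.63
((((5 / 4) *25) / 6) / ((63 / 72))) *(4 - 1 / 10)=325 / 14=23.21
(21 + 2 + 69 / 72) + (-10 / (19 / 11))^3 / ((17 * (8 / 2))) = 59060725 / 2798472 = 21.10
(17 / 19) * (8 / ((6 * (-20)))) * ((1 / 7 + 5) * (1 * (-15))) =612 / 133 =4.60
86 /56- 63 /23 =-775 /644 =-1.20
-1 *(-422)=422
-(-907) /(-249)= -907 /249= -3.64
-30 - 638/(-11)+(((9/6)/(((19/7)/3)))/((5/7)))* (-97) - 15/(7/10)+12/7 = -288419/1330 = -216.86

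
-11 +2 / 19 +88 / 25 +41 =15972 / 475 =33.63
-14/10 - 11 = -62/5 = -12.40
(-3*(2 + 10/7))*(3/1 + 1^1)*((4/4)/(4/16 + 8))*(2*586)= -450048/77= -5844.78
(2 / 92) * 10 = 5 / 23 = 0.22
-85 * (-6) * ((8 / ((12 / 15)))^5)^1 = 51000000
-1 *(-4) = 4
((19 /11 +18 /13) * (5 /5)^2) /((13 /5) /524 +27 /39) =1165900 /261239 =4.46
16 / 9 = 1.78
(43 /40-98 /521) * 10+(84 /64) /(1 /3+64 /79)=22628589 /2259056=10.02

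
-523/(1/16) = -8368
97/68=1.43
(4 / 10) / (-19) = -2 / 95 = -0.02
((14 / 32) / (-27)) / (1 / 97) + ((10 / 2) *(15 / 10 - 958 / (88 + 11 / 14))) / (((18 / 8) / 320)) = -3548235997 / 536976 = -6607.81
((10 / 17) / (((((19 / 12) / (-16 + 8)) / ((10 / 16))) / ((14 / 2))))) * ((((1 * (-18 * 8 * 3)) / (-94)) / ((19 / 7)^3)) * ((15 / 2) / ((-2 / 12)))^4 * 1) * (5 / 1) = -6379949205000000 / 104126479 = -61271150.88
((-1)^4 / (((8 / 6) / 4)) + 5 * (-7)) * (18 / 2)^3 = -23328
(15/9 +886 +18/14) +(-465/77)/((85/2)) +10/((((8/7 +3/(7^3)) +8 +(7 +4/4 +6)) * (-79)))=888.80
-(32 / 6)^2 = -256 / 9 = -28.44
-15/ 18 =-5/ 6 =-0.83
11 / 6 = 1.83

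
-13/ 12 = -1.08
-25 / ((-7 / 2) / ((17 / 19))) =6.39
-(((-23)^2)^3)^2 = -21914624432020321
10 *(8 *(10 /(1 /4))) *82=262400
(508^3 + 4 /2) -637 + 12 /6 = 131095879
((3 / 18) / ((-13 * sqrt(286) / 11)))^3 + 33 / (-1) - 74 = -107 - 11 * sqrt(286) / 320797152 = -107.00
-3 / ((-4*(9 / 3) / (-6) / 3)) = -9 / 2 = -4.50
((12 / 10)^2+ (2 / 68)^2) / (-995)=-41641 / 28755500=-0.00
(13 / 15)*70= 182 / 3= 60.67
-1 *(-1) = 1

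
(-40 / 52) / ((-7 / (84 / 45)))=8 / 39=0.21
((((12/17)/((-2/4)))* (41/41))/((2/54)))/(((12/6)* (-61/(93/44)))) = 7533/11407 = 0.66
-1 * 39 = -39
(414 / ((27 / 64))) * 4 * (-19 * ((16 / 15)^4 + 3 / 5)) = -141297.19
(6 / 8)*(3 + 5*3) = 27 / 2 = 13.50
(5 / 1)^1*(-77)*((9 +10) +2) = -8085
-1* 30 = -30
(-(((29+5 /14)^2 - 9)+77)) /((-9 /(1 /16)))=182249 /28224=6.46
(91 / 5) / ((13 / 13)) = 91 / 5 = 18.20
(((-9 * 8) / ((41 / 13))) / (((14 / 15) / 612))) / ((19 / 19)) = -4296240 / 287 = -14969.48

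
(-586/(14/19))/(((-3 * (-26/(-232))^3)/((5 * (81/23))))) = 1173083584320/353717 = 3316446.72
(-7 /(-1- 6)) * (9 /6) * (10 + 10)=30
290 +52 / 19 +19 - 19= 5562 / 19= 292.74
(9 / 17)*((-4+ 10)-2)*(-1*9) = -324 / 17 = -19.06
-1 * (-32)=32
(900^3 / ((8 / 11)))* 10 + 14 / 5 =50118750014 / 5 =10023750002.80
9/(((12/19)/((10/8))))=285/16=17.81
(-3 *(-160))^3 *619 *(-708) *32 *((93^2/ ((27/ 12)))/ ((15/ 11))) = -4372022640299212800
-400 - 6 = -406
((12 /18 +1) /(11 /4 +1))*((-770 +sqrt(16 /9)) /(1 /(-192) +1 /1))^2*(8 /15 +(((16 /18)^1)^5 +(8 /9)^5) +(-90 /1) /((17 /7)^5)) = 21104836924476340436992 /137637381697228485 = 153336.52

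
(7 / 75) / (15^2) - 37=-624368 / 16875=-37.00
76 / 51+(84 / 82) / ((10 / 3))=18793 / 10455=1.80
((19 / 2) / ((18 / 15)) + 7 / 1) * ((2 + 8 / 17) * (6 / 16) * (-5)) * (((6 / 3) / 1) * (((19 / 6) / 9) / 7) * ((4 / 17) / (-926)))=17005 / 9634104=0.00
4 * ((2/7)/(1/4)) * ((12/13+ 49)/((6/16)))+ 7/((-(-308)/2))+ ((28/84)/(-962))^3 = 1126507678287655/1850886149112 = 608.63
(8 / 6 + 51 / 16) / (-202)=-217 / 9696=-0.02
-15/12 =-5/4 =-1.25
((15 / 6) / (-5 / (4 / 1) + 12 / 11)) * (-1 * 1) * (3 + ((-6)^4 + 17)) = 20680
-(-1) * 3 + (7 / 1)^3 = 346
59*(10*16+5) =9735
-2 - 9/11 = -2.82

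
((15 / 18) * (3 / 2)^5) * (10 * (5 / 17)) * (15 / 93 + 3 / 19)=475875 / 80104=5.94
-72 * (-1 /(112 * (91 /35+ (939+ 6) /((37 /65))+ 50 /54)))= 44955 /116339818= 0.00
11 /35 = 0.31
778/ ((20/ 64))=12448/ 5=2489.60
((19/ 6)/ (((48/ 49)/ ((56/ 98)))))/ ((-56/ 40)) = -95/ 72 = -1.32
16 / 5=3.20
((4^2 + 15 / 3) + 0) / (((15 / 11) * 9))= 77 / 45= 1.71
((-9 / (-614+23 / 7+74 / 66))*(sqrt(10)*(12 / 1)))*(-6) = -18711*sqrt(10) / 17602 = -3.36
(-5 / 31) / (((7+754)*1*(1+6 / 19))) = -0.00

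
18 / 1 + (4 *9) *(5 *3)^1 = 558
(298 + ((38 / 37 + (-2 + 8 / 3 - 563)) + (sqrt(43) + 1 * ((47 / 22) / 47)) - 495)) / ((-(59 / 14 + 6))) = 12961711 / 174603 - 14 * sqrt(43) / 143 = 73.59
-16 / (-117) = 16 / 117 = 0.14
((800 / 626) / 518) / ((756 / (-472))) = -23600 / 15321663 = -0.00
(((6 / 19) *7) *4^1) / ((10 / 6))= 504 / 95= 5.31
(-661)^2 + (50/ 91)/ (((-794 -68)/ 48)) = 17136477341/ 39221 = 436920.97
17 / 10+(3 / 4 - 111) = -2171 / 20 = -108.55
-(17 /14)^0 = -1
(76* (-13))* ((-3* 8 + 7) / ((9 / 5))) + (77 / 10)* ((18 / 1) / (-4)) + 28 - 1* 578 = 1574363 / 180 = 8746.46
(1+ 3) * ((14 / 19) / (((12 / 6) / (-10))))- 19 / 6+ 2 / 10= -10091 / 570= -17.70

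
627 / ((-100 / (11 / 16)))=-6897 / 1600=-4.31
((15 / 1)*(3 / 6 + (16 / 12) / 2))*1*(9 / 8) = 315 / 16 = 19.69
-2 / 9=-0.22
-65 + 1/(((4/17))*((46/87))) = -10481/184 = -56.96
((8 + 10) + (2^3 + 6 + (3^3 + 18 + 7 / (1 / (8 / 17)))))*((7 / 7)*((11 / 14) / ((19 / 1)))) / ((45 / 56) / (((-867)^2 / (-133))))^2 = 164255118.91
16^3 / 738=2048 / 369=5.55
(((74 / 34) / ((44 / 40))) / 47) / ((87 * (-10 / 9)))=-111 / 254881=-0.00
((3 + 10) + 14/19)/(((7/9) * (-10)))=-2349/1330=-1.77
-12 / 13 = -0.92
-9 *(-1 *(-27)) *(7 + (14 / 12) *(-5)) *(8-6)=-567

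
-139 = -139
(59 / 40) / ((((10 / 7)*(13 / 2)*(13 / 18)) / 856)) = 795438 / 4225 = 188.27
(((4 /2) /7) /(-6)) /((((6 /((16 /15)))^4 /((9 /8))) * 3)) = -512 /28704375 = -0.00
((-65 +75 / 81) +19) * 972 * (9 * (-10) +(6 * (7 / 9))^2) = 2988952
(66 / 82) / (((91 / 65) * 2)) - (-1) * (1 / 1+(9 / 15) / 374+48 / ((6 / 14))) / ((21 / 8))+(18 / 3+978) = 1654082369 / 1610070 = 1027.34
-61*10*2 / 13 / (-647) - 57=-478207 / 8411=-56.85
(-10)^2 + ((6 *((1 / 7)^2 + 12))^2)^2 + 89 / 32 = 4991347523385241 / 184473632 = 27057241.02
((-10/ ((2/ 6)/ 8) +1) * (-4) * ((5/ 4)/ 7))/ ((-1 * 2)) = -1195/ 14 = -85.36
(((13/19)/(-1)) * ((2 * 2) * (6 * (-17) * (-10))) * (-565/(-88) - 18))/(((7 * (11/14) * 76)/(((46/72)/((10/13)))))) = 67334501/1048344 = 64.23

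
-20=-20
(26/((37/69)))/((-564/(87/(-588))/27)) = 0.34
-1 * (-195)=195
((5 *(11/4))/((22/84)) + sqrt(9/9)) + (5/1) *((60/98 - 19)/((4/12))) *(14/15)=-2855/14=-203.93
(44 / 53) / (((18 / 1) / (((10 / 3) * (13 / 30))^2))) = 0.10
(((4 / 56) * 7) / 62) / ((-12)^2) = 1 / 17856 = 0.00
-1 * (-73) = 73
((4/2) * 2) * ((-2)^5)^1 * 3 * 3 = -1152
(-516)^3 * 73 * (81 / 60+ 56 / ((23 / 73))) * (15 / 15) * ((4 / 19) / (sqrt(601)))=-826226317770048 * sqrt(601) / 1313185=-15424473443.34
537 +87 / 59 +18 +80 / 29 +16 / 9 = 8639008 / 15399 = 561.01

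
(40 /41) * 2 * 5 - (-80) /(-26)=3560 /533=6.68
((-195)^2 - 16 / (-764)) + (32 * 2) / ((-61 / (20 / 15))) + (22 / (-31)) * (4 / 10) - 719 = 202104272438 / 5417715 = 37304.34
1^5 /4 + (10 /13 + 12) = 677 /52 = 13.02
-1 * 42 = -42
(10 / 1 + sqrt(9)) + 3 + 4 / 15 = 244 / 15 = 16.27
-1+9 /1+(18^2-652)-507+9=-818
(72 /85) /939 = 24 /26605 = 0.00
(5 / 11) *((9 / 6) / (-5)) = -3 / 22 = -0.14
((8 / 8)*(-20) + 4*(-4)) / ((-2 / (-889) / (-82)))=1312164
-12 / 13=-0.92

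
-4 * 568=-2272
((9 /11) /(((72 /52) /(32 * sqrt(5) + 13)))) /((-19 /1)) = -208 * sqrt(5) /209-169 /418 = -2.63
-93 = -93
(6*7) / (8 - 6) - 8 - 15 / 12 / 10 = 103 / 8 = 12.88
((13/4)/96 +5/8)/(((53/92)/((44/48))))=64009/61056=1.05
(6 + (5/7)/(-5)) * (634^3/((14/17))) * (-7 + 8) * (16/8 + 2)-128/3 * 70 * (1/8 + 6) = 1065738625808/147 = 7249922624.54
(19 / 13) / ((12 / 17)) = 323 / 156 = 2.07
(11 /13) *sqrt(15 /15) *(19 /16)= 209 /208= 1.00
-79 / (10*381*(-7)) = 79 / 26670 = 0.00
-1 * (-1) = 1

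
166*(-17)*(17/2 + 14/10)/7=-139689/35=-3991.11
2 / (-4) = -1 / 2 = -0.50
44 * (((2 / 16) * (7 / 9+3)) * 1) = 187 / 9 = 20.78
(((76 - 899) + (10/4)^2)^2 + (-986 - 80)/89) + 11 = 949921329/1424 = 667079.58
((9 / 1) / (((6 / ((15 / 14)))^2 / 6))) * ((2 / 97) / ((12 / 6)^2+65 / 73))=0.01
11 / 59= 0.19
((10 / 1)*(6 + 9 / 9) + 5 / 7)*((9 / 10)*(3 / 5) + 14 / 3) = 25773 / 70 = 368.19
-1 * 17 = -17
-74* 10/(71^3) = -740/357911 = -0.00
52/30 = 1.73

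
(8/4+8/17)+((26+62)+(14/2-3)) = 1606/17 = 94.47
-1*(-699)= 699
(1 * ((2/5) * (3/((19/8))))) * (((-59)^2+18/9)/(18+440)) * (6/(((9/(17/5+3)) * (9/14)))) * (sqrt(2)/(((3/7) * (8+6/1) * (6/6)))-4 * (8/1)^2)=-710148096/108775+462336 * sqrt(2)/108775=-6522.59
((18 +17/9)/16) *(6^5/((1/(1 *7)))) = 67662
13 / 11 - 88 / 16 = -95 / 22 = -4.32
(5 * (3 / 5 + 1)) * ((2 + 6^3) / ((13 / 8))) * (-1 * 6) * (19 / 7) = -1590528 / 91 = -17478.33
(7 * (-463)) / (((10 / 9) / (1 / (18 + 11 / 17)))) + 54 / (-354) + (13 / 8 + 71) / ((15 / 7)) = -275355343 / 2244360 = -122.69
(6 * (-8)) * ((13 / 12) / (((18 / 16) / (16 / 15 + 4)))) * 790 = -4995328 / 27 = -185012.15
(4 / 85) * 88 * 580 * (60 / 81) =816640 / 459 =1779.17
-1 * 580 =-580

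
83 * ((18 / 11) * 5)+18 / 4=15039 / 22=683.59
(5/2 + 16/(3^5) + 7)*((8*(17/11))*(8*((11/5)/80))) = 158066/6075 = 26.02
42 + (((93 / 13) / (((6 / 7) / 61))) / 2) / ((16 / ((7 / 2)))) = 162547 / 1664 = 97.68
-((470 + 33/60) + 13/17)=-471.31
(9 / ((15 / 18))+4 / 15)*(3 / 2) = 83 / 5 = 16.60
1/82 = 0.01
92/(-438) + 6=1268/219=5.79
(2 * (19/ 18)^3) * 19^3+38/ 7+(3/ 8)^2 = 5270957527/ 326592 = 16139.27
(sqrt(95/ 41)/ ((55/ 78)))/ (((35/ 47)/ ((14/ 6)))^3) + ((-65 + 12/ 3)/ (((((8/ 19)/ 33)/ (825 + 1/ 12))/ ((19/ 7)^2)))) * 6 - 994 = -136705539763/ 784 + 2699398 * sqrt(3895)/ 2536875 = -174369244.51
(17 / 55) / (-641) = -17 / 35255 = -0.00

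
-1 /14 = -0.07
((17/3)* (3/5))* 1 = 17/5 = 3.40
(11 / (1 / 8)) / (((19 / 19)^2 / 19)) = 1672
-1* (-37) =37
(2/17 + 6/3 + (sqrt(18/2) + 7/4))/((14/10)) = 2335/476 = 4.91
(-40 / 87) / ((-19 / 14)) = 560 / 1653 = 0.34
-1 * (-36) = 36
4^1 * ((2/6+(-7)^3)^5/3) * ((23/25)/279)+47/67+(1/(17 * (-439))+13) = -52813098104684769663551/2542494280275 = -20772160045.52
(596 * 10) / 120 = 149 / 3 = 49.67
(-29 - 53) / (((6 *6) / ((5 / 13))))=-205 / 234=-0.88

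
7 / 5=1.40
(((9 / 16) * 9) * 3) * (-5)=-1215 / 16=-75.94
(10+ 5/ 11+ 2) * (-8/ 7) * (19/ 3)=-20824/ 231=-90.15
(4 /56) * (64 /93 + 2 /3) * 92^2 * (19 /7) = 482448 /217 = 2223.26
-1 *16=-16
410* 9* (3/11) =11070/11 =1006.36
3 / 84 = 0.04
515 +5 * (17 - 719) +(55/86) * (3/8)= -2060395/688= -2994.76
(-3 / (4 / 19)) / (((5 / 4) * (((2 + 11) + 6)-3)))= -57 / 80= -0.71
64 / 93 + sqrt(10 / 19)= 64 / 93 + sqrt(190) / 19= 1.41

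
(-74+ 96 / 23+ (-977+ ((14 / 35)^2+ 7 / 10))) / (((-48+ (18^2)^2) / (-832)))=15637193 / 1885425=8.29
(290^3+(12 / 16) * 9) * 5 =487780135 / 4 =121945033.75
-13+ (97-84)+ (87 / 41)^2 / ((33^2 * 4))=841 / 813604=0.00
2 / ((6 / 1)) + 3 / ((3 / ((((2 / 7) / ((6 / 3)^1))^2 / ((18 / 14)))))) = 22 / 63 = 0.35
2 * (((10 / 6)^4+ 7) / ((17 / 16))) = 38144 / 1377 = 27.70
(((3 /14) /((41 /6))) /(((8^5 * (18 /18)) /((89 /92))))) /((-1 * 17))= -801 /14708506624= -0.00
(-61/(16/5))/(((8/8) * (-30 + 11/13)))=3965/6064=0.65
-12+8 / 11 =-124 / 11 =-11.27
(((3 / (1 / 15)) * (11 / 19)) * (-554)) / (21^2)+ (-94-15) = -131949 / 931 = -141.73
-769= -769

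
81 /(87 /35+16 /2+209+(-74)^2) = 2835 /199342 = 0.01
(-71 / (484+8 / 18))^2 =408321 / 19009600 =0.02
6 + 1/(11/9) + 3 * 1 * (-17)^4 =2756268/11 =250569.82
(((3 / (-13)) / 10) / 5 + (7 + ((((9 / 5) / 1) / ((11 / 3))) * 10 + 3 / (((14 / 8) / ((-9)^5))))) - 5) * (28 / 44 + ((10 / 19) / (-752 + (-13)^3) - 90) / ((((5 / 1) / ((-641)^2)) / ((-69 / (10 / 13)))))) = -98640177355274991495019 / 1468946050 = -67150306408649.24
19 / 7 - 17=-100 / 7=-14.29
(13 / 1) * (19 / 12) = 247 / 12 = 20.58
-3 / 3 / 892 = -0.00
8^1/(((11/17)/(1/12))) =34/33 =1.03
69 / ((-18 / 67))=-1541 / 6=-256.83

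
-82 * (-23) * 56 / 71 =105616 / 71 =1487.55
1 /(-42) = -0.02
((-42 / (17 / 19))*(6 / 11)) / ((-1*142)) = 2394 / 13277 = 0.18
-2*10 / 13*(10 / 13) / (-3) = 200 / 507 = 0.39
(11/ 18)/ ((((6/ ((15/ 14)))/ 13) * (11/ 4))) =65/ 126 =0.52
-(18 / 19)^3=-0.85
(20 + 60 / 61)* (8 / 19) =10240 / 1159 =8.84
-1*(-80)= 80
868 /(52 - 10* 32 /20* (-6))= 217 /37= 5.86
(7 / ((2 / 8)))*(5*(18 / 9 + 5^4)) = 87780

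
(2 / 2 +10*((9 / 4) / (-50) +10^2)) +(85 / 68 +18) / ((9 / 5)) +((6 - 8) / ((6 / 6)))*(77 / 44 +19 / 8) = 180539 / 180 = 1002.99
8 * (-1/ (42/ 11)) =-44/ 21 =-2.10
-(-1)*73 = 73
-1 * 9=-9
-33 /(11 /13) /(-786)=13 /262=0.05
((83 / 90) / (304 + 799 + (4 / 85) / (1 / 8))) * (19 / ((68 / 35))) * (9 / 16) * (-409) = -22574755 / 12004736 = -1.88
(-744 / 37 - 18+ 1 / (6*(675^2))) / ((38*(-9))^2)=-0.00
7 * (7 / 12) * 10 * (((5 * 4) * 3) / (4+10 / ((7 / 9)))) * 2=17150 / 59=290.68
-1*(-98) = 98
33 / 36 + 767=9215 / 12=767.92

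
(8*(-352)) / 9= -2816 / 9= -312.89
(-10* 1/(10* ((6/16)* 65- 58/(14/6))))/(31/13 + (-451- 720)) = -91/51273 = -0.00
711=711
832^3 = 575930368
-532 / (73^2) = -532 / 5329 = -0.10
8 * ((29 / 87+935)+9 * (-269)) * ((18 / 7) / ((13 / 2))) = -427872 / 91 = -4701.89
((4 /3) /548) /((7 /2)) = 2 /2877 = 0.00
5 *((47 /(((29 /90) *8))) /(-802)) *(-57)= 602775 /93032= 6.48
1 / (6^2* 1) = 1 / 36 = 0.03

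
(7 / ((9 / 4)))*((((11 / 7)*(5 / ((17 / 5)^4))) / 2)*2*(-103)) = -14162500 / 751689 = -18.84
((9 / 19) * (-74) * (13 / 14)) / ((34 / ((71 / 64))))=-307359 / 289408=-1.06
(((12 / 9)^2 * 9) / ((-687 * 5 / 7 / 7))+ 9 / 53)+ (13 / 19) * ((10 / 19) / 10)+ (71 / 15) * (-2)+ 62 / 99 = -19221872818 / 2168821215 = -8.86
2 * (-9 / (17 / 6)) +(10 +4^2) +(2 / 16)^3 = 19.65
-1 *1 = -1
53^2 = 2809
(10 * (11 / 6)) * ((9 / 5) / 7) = 33 / 7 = 4.71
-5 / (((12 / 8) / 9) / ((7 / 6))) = -35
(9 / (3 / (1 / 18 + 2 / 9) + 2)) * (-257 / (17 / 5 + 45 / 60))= -43.54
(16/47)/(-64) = -1/188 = -0.01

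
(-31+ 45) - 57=-43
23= 23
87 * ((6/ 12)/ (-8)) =-87/ 16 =-5.44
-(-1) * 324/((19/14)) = 4536/19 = 238.74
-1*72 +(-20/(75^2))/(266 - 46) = -4455001/61875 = -72.00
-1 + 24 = 23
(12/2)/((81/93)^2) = 1922/243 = 7.91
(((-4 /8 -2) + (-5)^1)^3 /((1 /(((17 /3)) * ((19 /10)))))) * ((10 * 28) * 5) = -12718125 /2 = -6359062.50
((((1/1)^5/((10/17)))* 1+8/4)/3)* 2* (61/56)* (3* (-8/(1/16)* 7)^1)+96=-35632/5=-7126.40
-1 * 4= -4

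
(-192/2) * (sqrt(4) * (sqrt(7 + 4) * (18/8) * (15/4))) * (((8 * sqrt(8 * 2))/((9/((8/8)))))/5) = -1152 * sqrt(11) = -3820.75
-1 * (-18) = 18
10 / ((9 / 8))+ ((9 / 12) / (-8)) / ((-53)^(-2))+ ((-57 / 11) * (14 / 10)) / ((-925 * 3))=-3728234321 / 14652000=-254.45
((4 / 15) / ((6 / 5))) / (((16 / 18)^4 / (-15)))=-5.34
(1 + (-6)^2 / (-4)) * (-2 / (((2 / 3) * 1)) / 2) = 12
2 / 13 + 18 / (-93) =-16 / 403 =-0.04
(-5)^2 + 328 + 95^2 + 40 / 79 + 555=9933.51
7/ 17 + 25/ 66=0.79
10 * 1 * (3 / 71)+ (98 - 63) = 2515 / 71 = 35.42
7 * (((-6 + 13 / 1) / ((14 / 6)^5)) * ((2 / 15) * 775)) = 25110 / 343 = 73.21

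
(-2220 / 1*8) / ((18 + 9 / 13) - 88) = 230880 / 901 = 256.25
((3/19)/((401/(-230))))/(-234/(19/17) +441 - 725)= 0.00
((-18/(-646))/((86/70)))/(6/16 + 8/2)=72/13889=0.01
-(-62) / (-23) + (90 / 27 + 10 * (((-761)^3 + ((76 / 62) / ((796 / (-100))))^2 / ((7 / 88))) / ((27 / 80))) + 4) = -2160226917875326131040 / 165431870667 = -13058106090.23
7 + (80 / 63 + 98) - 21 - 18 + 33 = 100.27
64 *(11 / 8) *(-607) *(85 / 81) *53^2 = -12753871240 / 81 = -157455200.49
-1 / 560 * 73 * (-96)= 438 / 35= 12.51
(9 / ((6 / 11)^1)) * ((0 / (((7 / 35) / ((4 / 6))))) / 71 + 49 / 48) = 539 / 32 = 16.84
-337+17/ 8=-2679/ 8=-334.88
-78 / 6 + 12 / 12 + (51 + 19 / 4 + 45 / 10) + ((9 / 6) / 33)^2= 11677 / 242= 48.25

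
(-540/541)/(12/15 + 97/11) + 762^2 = 166173896016/286189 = 580643.90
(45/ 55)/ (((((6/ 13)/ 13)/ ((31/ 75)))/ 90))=47151/ 55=857.29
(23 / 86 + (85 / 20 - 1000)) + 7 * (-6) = -178447 / 172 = -1037.48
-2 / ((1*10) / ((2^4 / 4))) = -4 / 5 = -0.80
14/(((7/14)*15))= 1.87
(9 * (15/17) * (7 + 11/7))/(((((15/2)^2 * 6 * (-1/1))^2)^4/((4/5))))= 4096/12662577628143310546875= 0.00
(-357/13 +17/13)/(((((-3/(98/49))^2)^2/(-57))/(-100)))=-10336000/351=-29447.29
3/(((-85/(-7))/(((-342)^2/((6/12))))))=4912488/85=57793.98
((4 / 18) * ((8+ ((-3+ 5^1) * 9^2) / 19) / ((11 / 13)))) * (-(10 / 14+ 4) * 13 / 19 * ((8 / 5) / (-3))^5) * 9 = 3477733376 / 639646875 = 5.44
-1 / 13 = -0.08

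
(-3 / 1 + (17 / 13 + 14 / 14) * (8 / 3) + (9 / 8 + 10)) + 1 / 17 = 25349 / 1768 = 14.34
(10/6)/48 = 5/144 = 0.03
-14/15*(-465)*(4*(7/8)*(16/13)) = 24304/13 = 1869.54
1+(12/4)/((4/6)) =11/2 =5.50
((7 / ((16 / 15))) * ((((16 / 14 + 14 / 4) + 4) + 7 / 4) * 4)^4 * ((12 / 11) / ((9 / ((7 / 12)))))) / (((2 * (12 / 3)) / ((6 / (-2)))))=-35854358805 / 68992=-519688.64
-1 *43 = -43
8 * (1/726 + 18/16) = 3271/363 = 9.01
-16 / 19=-0.84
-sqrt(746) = -27.31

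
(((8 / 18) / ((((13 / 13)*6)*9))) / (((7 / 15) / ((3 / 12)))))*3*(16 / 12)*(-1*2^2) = -40 / 567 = -0.07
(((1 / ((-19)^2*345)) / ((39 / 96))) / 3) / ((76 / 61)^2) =7442 / 1753469055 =0.00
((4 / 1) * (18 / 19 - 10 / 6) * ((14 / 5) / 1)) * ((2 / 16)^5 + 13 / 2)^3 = -2773178909023158559 / 1253443255664640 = -2212.45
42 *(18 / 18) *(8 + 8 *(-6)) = -1680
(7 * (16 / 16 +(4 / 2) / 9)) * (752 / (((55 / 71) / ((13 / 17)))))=6351.21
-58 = -58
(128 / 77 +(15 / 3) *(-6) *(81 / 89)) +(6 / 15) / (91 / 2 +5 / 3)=-248558734 / 9696995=-25.63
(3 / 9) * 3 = 1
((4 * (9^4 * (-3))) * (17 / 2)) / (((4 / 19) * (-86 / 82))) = 260661969 / 86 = 3030953.13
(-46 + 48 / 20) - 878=-4608 / 5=-921.60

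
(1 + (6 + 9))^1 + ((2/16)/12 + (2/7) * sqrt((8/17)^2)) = 184439/11424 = 16.14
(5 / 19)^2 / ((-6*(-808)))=25 / 1750128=0.00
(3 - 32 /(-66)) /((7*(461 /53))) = 6095 /106491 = 0.06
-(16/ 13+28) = -380/ 13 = -29.23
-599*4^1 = -2396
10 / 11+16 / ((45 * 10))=2338 / 2475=0.94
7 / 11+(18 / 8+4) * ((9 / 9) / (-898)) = 24869 / 39512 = 0.63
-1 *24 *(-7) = 168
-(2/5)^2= -4/25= -0.16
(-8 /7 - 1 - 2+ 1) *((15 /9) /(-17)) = 0.31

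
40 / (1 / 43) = 1720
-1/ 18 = -0.06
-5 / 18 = -0.28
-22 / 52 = -11 / 26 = -0.42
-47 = -47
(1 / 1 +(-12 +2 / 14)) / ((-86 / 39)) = 1482 / 301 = 4.92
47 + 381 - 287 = 141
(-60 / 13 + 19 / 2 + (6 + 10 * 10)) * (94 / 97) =135501 / 1261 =107.46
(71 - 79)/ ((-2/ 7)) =28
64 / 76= 16 / 19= 0.84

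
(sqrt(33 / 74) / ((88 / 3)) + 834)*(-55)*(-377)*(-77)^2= 33528495*sqrt(2442) / 592 + 102530137710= 102532936466.93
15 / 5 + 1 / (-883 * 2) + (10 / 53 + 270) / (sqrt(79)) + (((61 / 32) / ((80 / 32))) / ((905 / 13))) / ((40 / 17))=7681959723 / 2557168000 + 14320 * sqrt(79) / 4187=33.40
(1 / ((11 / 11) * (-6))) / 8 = -1 / 48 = -0.02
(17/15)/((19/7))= 119/285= 0.42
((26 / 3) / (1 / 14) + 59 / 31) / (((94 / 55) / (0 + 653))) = 411621815 / 8742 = 47085.54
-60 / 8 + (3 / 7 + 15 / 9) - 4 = -395 / 42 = -9.40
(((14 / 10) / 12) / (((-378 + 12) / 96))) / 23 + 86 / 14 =904739 / 147315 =6.14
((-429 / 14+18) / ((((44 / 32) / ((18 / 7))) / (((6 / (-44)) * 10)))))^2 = 36542145600 / 35153041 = 1039.52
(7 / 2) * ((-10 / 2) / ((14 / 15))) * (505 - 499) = -225 / 2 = -112.50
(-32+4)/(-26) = 14/13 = 1.08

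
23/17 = 1.35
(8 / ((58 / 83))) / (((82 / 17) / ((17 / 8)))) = 23987 / 4756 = 5.04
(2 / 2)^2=1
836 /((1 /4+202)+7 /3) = 10032 /2455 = 4.09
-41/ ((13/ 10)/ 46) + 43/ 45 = -848141/ 585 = -1449.81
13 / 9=1.44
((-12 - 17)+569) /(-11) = -540 /11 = -49.09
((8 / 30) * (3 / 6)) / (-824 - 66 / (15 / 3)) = -1 / 6279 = -0.00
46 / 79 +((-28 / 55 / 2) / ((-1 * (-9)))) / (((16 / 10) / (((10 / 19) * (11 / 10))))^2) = 0.58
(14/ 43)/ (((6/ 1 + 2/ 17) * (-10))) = -119/ 22360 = -0.01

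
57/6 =19/2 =9.50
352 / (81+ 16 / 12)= 1056 / 247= 4.28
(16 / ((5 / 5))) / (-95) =-16 / 95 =-0.17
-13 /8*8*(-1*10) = 130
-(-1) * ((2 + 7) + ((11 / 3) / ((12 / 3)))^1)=119 / 12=9.92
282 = 282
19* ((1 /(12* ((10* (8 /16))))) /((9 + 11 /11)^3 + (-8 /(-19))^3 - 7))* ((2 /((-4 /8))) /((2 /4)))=-260642 /102172485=-0.00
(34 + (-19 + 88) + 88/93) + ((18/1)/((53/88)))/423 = 24096865/231663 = 104.02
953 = 953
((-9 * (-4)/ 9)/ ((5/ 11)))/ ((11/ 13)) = 52/ 5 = 10.40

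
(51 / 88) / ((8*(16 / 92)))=1173 / 2816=0.42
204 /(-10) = -102 /5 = -20.40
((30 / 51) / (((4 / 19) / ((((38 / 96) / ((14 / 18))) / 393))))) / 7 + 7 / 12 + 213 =213.58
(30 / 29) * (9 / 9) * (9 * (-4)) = -1080 / 29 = -37.24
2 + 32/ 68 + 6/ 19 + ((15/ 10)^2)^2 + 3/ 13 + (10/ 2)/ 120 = 1636867/ 201552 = 8.12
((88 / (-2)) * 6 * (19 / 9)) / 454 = -836 / 681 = -1.23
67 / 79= 0.85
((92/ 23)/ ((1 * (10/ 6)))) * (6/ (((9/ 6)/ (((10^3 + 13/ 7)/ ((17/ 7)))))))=3960.28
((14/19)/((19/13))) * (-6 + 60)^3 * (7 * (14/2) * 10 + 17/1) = 14529833136/361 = 40248845.25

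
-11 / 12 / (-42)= 11 / 504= 0.02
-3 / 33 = -1 / 11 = -0.09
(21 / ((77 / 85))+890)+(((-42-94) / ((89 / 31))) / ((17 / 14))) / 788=176109437 / 192863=913.13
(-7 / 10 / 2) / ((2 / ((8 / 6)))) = -7 / 30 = -0.23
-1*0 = 0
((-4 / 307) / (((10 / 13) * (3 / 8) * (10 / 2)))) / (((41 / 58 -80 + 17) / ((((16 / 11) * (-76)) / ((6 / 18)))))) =-0.05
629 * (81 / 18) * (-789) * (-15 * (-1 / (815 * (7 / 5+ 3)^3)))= -1674948375 / 3471248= -482.52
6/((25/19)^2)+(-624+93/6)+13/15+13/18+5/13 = -44098828/73125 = -603.06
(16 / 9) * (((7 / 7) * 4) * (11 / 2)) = 352 / 9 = 39.11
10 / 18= 5 / 9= 0.56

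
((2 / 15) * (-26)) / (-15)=0.23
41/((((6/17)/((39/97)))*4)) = 9061/776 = 11.68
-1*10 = -10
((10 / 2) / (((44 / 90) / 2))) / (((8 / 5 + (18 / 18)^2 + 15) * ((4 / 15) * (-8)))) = -16875 / 30976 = -0.54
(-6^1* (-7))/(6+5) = 42/11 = 3.82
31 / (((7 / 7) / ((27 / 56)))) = 837 / 56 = 14.95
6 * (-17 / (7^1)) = -102 / 7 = -14.57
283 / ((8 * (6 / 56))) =330.17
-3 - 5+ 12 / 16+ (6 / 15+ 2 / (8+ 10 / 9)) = -5437 / 820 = -6.63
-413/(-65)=6.35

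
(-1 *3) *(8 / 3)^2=-64 / 3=-21.33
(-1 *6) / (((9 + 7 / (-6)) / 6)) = -216 / 47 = -4.60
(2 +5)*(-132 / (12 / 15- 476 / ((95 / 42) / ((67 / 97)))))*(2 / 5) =851466 / 333023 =2.56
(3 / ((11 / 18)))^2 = 2916 / 121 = 24.10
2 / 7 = 0.29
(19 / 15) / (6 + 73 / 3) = 19 / 455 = 0.04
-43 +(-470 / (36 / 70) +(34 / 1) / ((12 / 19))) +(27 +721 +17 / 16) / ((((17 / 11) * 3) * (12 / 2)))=-252325 / 288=-876.13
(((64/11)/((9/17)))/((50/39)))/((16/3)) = 442/275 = 1.61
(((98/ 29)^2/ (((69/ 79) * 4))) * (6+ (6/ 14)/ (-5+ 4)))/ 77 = 50323/ 212773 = 0.24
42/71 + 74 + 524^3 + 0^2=10215330800/71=143877898.59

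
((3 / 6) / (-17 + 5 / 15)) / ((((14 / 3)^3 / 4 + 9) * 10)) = -81 / 929000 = -0.00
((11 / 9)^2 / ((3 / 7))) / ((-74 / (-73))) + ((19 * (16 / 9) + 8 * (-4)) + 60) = 1172719 / 17982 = 65.22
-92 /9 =-10.22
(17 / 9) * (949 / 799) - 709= -298958 / 423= -706.76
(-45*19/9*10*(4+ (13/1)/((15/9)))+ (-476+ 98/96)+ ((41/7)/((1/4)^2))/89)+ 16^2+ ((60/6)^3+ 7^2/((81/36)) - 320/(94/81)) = -45039817709/4216464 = -10681.89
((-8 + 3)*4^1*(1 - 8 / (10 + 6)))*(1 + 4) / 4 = -25 / 2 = -12.50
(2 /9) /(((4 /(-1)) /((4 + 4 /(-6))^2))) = -50 /81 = -0.62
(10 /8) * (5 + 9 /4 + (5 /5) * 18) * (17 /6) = 8585 /96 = 89.43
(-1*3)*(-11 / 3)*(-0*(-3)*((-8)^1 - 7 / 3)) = 0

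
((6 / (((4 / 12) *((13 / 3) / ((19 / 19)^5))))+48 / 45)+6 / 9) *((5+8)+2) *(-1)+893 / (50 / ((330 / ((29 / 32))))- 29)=-119.25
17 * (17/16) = 289/16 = 18.06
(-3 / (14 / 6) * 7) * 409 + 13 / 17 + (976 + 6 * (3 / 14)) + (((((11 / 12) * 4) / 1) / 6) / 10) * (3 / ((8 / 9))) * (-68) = -12932799 / 4760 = -2716.97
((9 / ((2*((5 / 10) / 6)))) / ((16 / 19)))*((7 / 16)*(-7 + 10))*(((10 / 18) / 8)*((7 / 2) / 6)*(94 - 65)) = 404985 / 4096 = 98.87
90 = 90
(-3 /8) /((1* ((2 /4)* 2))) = -3 /8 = -0.38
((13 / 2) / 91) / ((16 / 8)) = 1 / 28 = 0.04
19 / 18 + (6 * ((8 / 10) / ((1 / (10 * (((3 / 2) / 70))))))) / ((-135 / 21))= 403 / 450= 0.90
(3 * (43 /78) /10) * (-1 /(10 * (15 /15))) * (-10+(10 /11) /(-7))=129 /770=0.17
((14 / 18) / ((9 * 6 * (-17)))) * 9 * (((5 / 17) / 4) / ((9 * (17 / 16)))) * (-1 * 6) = 0.00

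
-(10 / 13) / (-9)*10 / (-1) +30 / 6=485 / 117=4.15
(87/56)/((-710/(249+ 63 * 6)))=-54549/39760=-1.37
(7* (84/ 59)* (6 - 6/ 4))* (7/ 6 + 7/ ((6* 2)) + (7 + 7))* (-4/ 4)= -83349/ 118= -706.35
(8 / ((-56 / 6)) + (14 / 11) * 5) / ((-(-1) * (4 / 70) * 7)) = 13.77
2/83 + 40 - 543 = -41747/83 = -502.98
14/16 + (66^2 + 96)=35623/8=4452.88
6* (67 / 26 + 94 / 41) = 15573 / 533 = 29.22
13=13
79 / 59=1.34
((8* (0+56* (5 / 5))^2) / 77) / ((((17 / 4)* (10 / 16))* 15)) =114688 / 14025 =8.18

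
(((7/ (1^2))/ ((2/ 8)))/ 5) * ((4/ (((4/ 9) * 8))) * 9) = 567/ 10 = 56.70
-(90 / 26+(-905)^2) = -10647370 / 13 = -819028.46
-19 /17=-1.12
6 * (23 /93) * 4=5.94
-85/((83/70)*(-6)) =2975/249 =11.95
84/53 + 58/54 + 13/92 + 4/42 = 2668409/921564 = 2.90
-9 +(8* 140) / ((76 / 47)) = 12989 / 19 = 683.63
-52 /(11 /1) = -52 /11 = -4.73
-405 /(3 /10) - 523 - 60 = -1933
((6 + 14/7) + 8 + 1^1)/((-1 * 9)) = -17/9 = -1.89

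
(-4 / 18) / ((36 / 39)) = -13 / 54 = -0.24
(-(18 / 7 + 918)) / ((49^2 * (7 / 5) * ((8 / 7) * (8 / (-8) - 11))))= 2685 / 134456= 0.02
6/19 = 0.32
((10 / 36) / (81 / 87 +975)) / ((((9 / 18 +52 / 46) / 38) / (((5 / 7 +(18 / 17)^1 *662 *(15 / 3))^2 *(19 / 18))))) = 8379866815491335 / 97390663146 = 86043.84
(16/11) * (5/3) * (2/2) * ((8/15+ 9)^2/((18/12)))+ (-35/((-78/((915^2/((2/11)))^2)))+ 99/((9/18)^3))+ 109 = 400748180733964997/42120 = 9514439238698.12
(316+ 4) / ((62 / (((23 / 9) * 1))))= 3680 / 279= 13.19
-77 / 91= -11 / 13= -0.85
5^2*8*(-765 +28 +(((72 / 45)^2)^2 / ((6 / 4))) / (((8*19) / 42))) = -69900312 / 475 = -147158.55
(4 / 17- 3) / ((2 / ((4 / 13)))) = -94 / 221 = -0.43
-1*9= -9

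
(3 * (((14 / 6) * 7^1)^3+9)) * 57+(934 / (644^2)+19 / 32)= 1857975630557 / 2488416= 746649.93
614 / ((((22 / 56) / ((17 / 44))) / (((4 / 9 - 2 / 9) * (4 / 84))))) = 20876 / 3267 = 6.39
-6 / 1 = -6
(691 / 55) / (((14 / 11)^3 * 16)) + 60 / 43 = 16766473 / 9439360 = 1.78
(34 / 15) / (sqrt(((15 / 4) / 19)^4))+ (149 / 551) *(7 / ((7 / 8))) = 112230584 / 1859625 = 60.35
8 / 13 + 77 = 1009 / 13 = 77.62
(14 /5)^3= 2744 /125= 21.95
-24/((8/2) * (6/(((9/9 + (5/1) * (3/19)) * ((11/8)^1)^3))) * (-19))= 22627/92416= 0.24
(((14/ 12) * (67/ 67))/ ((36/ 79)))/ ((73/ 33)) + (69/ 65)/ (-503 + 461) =2707321/ 2391480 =1.13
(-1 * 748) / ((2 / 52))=-19448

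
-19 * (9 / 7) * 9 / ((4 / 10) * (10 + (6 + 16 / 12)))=-23085 / 728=-31.71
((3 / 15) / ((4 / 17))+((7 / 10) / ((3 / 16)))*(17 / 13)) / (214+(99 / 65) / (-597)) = 889729 / 33216684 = 0.03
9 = 9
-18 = -18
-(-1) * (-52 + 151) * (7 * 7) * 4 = 19404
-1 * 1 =-1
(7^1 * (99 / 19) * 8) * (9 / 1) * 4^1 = 199584 / 19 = 10504.42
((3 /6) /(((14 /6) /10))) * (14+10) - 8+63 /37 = 11689 /259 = 45.13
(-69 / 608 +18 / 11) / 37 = 10185 / 247456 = 0.04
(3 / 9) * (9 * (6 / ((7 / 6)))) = 108 / 7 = 15.43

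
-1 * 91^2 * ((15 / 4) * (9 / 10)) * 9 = -2012283 / 8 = -251535.38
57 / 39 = 19 / 13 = 1.46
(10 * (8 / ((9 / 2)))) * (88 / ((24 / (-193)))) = -339680 / 27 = -12580.74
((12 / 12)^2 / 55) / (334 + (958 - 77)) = 1 / 66825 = 0.00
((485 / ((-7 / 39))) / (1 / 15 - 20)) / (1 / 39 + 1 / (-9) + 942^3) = 2553525 / 15745789677646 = 0.00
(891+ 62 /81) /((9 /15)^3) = 9029125 /2187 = 4128.54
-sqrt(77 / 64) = -sqrt(77) / 8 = -1.10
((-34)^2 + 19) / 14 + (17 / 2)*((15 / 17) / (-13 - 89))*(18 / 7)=9965 / 119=83.74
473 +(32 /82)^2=795369 /1681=473.15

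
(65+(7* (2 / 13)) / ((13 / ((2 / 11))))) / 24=120863 / 44616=2.71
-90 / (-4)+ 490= 1025 / 2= 512.50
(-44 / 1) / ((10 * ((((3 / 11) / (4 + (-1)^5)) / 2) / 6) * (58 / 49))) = -71148 / 145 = -490.68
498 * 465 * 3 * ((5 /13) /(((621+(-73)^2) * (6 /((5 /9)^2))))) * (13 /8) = 64325 /17136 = 3.75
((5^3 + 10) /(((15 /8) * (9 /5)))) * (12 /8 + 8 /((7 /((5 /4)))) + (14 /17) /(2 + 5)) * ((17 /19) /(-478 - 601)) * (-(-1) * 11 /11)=-14500 /143507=-0.10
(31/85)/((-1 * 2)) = -31/170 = -0.18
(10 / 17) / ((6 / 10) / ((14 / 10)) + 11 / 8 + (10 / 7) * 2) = 560 / 4437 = 0.13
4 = 4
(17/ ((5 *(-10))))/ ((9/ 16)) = -136/ 225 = -0.60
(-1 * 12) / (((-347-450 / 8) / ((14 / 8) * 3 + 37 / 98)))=13236 / 79037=0.17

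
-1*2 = -2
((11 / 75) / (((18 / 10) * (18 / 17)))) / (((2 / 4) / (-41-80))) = -22627 / 1215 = -18.62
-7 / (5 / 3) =-21 / 5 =-4.20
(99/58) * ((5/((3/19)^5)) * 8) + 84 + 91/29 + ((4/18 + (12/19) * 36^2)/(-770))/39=51808705775768/74459385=695798.20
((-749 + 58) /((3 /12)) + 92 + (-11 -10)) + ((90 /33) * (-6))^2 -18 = -295631 /121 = -2443.23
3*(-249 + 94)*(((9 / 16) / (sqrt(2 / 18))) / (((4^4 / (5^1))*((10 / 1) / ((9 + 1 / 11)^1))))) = -313875 / 22528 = -13.93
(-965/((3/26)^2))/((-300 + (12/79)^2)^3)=234579394577765/87361868827634544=0.00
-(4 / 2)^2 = -4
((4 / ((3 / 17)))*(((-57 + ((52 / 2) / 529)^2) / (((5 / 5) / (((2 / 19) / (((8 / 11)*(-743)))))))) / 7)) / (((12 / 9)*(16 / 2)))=2982698807 / 884915448928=0.00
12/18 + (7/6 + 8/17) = 235/102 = 2.30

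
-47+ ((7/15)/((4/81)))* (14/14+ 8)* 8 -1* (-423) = 5282/5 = 1056.40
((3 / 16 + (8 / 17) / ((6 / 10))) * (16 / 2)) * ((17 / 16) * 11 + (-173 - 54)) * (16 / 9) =-2731885 / 918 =-2975.91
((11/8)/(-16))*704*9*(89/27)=-10769/6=-1794.83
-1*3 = -3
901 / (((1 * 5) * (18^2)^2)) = 0.00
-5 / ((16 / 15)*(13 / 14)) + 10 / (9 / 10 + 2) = -4825 / 3016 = -1.60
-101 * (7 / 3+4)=-1919 / 3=-639.67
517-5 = 512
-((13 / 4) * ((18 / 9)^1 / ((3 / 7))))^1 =-91 / 6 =-15.17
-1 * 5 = -5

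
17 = 17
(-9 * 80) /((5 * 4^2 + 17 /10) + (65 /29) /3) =-8.73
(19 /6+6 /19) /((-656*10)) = -397 /747840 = -0.00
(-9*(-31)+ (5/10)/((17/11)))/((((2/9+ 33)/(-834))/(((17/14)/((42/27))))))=-320780169/58604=-5473.69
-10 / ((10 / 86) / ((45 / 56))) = -69.11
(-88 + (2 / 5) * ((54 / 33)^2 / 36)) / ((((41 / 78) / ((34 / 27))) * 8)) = -5881031 / 223245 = -26.34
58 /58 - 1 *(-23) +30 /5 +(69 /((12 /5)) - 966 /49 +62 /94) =52239 /1316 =39.70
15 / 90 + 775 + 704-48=8587 / 6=1431.17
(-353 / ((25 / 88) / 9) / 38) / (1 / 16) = -2236608 / 475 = -4708.65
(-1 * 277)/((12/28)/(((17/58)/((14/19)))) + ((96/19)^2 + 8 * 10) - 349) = 1699949/1487569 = 1.14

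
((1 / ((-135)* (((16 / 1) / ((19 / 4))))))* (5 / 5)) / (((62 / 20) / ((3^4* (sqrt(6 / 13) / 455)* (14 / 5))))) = -57* sqrt(78) / 2095600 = -0.00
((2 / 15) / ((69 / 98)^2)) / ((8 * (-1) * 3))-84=-84.01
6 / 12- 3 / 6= 0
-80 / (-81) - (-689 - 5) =56294 / 81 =694.99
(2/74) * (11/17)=0.02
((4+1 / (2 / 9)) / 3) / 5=17 / 30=0.57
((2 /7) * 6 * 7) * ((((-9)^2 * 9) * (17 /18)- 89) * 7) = 50358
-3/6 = -1/2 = -0.50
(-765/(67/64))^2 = 2397081600/4489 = 533990.11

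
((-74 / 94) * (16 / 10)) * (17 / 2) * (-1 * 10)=5032 / 47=107.06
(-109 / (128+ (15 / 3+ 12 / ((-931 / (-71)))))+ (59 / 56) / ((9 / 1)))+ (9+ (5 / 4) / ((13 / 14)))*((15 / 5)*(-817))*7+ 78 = -144938705275183 / 816870600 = -177431.66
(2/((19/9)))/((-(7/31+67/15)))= -0.20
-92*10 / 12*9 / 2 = -345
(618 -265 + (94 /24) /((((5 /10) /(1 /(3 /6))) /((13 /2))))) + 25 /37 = 101123 /222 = 455.51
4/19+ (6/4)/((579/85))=3159/7334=0.43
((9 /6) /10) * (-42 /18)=-7 /20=-0.35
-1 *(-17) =17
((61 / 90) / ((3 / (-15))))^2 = 3721 / 324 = 11.48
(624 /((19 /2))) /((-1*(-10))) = 6.57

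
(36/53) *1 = 36/53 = 0.68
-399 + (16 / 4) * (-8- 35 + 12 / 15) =-2839 / 5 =-567.80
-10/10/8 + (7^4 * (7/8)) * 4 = 67227/8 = 8403.38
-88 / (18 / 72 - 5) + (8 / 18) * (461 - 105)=30224 / 171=176.75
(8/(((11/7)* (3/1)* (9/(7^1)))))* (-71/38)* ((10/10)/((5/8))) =-111328/28215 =-3.95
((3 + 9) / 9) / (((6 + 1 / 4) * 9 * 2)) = 8 / 675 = 0.01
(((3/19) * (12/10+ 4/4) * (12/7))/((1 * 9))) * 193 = 8492/665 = 12.77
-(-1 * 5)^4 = -625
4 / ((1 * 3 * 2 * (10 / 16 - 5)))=-16 / 105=-0.15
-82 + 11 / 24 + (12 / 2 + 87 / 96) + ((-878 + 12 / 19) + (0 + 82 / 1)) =-1586887 / 1824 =-870.00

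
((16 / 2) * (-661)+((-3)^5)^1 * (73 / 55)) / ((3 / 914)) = -1709340.64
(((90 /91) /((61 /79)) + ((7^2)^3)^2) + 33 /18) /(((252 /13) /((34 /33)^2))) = 133228396458245603 /175771134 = 757965164.28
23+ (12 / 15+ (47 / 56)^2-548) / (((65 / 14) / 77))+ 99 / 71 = -6674416031 / 738400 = -9039.02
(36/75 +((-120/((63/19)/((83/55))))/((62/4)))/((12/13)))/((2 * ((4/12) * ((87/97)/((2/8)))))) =-21731686/15575175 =-1.40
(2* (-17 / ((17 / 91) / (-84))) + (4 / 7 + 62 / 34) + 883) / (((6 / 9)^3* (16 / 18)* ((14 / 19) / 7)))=4443017589 / 7616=583379.41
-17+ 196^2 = 38399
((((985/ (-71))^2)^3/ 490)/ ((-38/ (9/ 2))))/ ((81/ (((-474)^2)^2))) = -128064349812969426906506250/ 119261364330451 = -1073812550543.42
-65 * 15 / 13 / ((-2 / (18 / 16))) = 675 / 16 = 42.19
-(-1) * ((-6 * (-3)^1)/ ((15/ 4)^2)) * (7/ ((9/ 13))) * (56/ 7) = 23296/ 225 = 103.54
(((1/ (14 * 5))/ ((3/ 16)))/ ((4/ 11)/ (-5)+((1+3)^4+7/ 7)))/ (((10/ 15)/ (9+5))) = 88/ 14131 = 0.01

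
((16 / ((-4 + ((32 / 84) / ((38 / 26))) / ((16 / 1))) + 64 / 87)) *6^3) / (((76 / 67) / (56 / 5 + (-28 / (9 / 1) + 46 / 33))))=-36773622144 / 4134185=-8895.01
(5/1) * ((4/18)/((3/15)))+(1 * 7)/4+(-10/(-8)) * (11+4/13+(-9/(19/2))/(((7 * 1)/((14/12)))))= 188891/8892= 21.24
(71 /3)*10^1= 710 /3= 236.67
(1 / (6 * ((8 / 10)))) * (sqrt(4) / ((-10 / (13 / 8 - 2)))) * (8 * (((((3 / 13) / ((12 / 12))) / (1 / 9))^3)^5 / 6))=984770902183611232881 / 818974288225452112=1202.44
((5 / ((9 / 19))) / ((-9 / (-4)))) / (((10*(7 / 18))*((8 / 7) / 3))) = 19 / 6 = 3.17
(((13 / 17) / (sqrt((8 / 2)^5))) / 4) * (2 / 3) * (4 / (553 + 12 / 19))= 247 / 8583504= 0.00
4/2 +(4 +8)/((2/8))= 50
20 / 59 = 0.34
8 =8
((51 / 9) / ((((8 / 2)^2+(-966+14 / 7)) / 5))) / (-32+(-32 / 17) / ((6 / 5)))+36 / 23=58460371 / 37328448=1.57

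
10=10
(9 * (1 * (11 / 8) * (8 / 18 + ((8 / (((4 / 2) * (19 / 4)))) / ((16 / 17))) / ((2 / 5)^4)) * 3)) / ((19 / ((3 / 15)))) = 3195753 / 231040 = 13.83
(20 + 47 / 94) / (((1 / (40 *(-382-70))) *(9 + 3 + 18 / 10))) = -1853200 / 69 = -26857.97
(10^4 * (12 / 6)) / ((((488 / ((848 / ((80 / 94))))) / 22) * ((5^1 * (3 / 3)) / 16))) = 175366400 / 61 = 2874859.02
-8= -8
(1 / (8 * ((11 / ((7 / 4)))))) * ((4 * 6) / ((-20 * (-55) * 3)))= 7 / 48400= 0.00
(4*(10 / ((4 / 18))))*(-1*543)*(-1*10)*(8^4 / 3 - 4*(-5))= 1354024800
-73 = -73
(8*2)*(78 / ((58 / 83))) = 51792 / 29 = 1785.93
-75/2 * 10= -375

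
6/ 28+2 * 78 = 2187/ 14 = 156.21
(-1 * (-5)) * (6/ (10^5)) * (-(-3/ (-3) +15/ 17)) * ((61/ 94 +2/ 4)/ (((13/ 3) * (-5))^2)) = -2916/ 2109859375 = -0.00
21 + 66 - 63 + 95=119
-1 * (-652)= 652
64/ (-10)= -32/ 5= -6.40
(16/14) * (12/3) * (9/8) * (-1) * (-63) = 324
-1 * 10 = -10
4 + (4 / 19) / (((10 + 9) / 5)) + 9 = 4713 / 361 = 13.06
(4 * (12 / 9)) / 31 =16 / 93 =0.17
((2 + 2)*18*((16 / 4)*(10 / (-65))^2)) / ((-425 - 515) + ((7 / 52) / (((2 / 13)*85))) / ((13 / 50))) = -8704 / 1200225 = -0.01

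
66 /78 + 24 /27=203 /117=1.74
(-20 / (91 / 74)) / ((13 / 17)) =-25160 / 1183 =-21.27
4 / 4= 1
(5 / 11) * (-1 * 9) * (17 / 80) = -153 / 176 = -0.87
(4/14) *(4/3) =8/21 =0.38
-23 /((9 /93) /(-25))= 17825 /3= 5941.67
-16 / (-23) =16 / 23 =0.70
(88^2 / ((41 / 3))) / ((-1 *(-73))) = 23232 / 2993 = 7.76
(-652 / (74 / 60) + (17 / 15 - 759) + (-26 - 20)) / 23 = -739546 / 12765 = -57.94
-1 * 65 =-65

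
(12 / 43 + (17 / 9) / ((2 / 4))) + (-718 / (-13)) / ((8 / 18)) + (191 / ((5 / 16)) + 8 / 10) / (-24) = 517318 / 5031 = 102.83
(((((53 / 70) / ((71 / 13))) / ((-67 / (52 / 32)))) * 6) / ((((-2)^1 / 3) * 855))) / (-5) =-8957 / 1265362000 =-0.00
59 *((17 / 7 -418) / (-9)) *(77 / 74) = 1887941 / 666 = 2834.75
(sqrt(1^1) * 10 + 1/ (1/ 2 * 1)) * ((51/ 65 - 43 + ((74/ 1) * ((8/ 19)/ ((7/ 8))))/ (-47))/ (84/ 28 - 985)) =0.53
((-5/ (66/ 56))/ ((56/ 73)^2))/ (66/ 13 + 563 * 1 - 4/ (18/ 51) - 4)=-346385/ 26558224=-0.01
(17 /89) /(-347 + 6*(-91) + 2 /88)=-748 /3496899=-0.00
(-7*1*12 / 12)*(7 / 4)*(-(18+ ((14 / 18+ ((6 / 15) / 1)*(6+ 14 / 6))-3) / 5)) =2009 / 9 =223.22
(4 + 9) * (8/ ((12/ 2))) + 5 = 67/ 3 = 22.33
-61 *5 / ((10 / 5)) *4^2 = -2440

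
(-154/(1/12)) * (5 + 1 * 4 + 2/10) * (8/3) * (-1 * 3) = 680064/5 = 136012.80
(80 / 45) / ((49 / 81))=144 / 49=2.94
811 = 811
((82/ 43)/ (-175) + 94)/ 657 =235756/ 1647975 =0.14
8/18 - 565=-5081/9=-564.56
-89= -89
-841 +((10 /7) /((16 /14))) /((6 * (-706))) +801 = -677765 /16944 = -40.00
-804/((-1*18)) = 134/3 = 44.67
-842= -842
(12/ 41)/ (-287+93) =-6/ 3977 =-0.00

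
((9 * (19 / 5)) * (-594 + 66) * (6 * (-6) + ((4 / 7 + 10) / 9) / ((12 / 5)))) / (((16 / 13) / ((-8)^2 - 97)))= -17193137.19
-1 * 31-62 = -93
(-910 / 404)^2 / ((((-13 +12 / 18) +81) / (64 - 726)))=-205575825 / 4202812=-48.91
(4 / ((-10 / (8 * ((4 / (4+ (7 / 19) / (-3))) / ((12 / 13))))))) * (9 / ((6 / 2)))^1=-912 / 85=-10.73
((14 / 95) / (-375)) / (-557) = 14 / 19843125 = 0.00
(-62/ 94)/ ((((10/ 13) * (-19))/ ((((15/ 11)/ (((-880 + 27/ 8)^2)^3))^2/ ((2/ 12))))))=3738683131822080/ 1529265517499745619300333150234852127988339954163493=0.00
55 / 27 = 2.04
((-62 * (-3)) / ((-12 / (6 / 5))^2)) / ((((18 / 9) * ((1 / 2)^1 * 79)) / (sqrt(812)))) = 93 * sqrt(203) / 1975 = 0.67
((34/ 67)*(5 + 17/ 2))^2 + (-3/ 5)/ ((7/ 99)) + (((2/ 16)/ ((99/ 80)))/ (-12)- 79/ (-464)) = 38.61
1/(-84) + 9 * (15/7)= 1619/84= 19.27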